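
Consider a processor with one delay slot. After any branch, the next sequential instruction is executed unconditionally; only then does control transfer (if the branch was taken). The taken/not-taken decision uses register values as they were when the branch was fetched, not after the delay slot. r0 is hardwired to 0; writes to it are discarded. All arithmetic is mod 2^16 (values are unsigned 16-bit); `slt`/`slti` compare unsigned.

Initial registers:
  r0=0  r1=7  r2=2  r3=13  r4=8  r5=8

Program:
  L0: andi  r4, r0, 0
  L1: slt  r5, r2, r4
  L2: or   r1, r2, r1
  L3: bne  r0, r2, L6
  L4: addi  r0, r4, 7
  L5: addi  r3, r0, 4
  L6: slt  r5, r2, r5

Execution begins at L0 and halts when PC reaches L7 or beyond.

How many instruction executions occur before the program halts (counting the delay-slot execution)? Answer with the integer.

6

[0] andi  r4, r0, 0  →  {r0:0, r1:7, r2:2, r3:13, r4:0, r5:8}
[1] slt  r5, r2, r4  →  {r0:0, r1:7, r2:2, r3:13, r4:0, r5:0}
[2] or   r1, r2, r1  →  {r0:0, r1:7, r2:2, r3:13, r4:0, r5:0}
[3] bne  r0, r2, L6  →  {r0:0, r1:7, r2:2, r3:13, r4:0, r5:0}  ⟨branch taken⟩
[4] addi  r0, r4, 7  →  {r0:0, r1:7, r2:2, r3:13, r4:0, r5:0}
[6] slt  r5, r2, r5  →  {r0:0, r1:7, r2:2, r3:13, r4:0, r5:0}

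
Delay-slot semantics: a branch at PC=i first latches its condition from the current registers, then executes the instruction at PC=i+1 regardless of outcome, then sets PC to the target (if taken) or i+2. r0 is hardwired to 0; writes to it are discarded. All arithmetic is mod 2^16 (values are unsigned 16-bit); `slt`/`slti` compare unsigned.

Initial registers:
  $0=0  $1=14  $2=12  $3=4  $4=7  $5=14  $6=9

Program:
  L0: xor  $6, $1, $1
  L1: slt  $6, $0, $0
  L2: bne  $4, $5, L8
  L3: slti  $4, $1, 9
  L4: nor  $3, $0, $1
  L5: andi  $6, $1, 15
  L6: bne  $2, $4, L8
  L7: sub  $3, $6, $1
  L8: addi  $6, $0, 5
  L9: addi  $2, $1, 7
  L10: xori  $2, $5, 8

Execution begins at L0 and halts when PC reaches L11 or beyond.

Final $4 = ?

  step pc=0: xor  $6, $1, $1  regs=(0,14,12,4,7,14,0)
  step pc=1: slt  $6, $0, $0  regs=(0,14,12,4,7,14,0)
  step pc=2: bne  $4, $5, L8  cond=T  regs=(0,14,12,4,7,14,0)
  step pc=3: slti  $4, $1, 9  regs=(0,14,12,4,0,14,0)
  step pc=8: addi  $6, $0, 5  regs=(0,14,12,4,0,14,5)
  step pc=9: addi  $2, $1, 7  regs=(0,14,21,4,0,14,5)
  step pc=10: xori  $2, $5, 8  regs=(0,14,6,4,0,14,5)

0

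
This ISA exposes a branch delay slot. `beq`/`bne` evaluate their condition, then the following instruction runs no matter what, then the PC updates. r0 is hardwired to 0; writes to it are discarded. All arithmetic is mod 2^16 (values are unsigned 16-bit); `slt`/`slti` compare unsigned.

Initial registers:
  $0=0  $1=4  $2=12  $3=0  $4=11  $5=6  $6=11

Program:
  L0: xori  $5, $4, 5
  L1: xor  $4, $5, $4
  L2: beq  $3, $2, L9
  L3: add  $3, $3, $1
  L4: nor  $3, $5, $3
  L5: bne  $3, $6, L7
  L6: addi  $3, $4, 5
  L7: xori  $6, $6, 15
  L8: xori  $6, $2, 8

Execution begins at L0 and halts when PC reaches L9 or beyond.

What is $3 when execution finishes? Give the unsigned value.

  step pc=0: xori  $5, $4, 5  regs=(0,4,12,0,11,14,11)
  step pc=1: xor  $4, $5, $4  regs=(0,4,12,0,5,14,11)
  step pc=2: beq  $3, $2, L9  cond=F  regs=(0,4,12,0,5,14,11)
  step pc=3: add  $3, $3, $1  regs=(0,4,12,4,5,14,11)
  step pc=4: nor  $3, $5, $3  regs=(0,4,12,65521,5,14,11)
  step pc=5: bne  $3, $6, L7  cond=T  regs=(0,4,12,65521,5,14,11)
  step pc=6: addi  $3, $4, 5  regs=(0,4,12,10,5,14,11)
  step pc=7: xori  $6, $6, 15  regs=(0,4,12,10,5,14,4)
  step pc=8: xori  $6, $2, 8  regs=(0,4,12,10,5,14,4)

10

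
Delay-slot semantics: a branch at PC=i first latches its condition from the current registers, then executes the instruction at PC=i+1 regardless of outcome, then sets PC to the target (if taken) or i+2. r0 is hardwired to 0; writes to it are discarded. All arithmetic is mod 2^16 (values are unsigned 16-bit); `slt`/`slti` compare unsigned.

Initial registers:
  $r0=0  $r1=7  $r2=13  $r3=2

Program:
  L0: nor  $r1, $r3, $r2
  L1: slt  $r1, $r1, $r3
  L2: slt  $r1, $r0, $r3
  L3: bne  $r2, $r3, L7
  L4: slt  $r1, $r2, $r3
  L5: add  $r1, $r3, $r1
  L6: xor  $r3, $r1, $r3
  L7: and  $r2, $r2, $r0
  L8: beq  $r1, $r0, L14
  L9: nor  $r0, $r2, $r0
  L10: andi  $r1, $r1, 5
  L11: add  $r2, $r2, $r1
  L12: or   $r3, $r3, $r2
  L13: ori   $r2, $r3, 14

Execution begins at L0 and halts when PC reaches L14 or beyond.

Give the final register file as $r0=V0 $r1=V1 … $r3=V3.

PC=0  nor  $r1, $r3, $r2     | $r0=0 $r1=65520 $r2=13 $r3=2
PC=1  slt  $r1, $r1, $r3     | $r0=0 $r1=0 $r2=13 $r3=2
PC=2  slt  $r1, $r0, $r3     | $r0=0 $r1=1 $r2=13 $r3=2
PC=3  bne  $r2, $r3, L7      | $r0=0 $r1=1 $r2=13 $r3=2  [TAKEN]
PC=4  slt  $r1, $r2, $r3     | $r0=0 $r1=0 $r2=13 $r3=2
PC=7  and  $r2, $r2, $r0     | $r0=0 $r1=0 $r2=0 $r3=2
PC=8  beq  $r1, $r0, L14     | $r0=0 $r1=0 $r2=0 $r3=2  [TAKEN]
PC=9  nor  $r0, $r2, $r0     | $r0=0 $r1=0 $r2=0 $r3=2

$r0=0 $r1=0 $r2=0 $r3=2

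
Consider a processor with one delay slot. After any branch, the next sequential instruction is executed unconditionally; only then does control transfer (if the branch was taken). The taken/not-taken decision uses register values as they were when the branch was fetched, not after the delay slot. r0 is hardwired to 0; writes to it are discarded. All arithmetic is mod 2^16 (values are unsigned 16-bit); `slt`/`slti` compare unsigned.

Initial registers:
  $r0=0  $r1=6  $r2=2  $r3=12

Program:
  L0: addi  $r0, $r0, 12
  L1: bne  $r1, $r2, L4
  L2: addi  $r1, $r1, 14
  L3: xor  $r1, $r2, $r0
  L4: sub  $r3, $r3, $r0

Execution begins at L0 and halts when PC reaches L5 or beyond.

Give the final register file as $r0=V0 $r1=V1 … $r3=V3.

$r0=0 $r1=20 $r2=2 $r3=12

PC=0  addi  $r0, $r0, 12     | $r0=0 $r1=6 $r2=2 $r3=12
PC=1  bne  $r1, $r2, L4      | $r0=0 $r1=6 $r2=2 $r3=12  [TAKEN]
PC=2  addi  $r1, $r1, 14     | $r0=0 $r1=20 $r2=2 $r3=12
PC=4  sub  $r3, $r3, $r0     | $r0=0 $r1=20 $r2=2 $r3=12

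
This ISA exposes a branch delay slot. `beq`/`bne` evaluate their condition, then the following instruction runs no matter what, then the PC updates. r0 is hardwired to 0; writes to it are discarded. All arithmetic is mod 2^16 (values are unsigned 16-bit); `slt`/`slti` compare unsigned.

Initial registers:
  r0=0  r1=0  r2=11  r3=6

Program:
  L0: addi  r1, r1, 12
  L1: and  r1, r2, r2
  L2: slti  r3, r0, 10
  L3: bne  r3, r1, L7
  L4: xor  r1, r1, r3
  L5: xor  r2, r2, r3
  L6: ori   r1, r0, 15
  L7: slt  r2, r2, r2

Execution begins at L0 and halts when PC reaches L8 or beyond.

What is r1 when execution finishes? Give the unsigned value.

[0] addi  r1, r1, 12  →  {r0:0, r1:12, r2:11, r3:6}
[1] and  r1, r2, r2  →  {r0:0, r1:11, r2:11, r3:6}
[2] slti  r3, r0, 10  →  {r0:0, r1:11, r2:11, r3:1}
[3] bne  r3, r1, L7  →  {r0:0, r1:11, r2:11, r3:1}  ⟨branch taken⟩
[4] xor  r1, r1, r3  →  {r0:0, r1:10, r2:11, r3:1}
[7] slt  r2, r2, r2  →  {r0:0, r1:10, r2:0, r3:1}

10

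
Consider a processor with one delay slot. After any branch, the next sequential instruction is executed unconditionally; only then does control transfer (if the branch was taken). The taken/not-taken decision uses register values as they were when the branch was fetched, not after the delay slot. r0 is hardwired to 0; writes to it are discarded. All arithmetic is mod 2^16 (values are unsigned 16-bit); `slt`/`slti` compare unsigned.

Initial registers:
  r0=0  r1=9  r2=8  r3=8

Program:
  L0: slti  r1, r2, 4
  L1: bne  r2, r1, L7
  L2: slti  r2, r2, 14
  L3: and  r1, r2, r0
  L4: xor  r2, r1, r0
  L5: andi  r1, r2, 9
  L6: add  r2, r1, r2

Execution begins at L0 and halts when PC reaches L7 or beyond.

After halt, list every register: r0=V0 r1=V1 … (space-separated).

r0=0 r1=0 r2=1 r3=8

[0] slti  r1, r2, 4  →  {r0:0, r1:0, r2:8, r3:8}
[1] bne  r2, r1, L7  →  {r0:0, r1:0, r2:8, r3:8}  ⟨branch taken⟩
[2] slti  r2, r2, 14  →  {r0:0, r1:0, r2:1, r3:8}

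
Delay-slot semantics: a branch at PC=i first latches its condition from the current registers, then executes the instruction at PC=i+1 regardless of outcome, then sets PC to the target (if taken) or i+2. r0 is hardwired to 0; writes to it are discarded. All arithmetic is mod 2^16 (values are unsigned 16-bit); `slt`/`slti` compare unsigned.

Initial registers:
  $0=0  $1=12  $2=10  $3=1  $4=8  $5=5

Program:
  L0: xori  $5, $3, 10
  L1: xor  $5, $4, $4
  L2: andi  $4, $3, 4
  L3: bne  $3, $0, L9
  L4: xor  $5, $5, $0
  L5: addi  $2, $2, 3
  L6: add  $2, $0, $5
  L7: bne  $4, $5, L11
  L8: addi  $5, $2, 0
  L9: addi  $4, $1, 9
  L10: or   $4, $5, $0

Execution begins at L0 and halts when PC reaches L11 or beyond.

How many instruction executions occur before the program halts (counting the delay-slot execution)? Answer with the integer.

7

PC=0  xori  $5, $3, 10       | $0=0 $1=12 $2=10 $3=1 $4=8 $5=11
PC=1  xor  $5, $4, $4        | $0=0 $1=12 $2=10 $3=1 $4=8 $5=0
PC=2  andi  $4, $3, 4        | $0=0 $1=12 $2=10 $3=1 $4=0 $5=0
PC=3  bne  $3, $0, L9        | $0=0 $1=12 $2=10 $3=1 $4=0 $5=0  [TAKEN]
PC=4  xor  $5, $5, $0        | $0=0 $1=12 $2=10 $3=1 $4=0 $5=0
PC=9  addi  $4, $1, 9        | $0=0 $1=12 $2=10 $3=1 $4=21 $5=0
PC=10 or   $4, $5, $0        | $0=0 $1=12 $2=10 $3=1 $4=0 $5=0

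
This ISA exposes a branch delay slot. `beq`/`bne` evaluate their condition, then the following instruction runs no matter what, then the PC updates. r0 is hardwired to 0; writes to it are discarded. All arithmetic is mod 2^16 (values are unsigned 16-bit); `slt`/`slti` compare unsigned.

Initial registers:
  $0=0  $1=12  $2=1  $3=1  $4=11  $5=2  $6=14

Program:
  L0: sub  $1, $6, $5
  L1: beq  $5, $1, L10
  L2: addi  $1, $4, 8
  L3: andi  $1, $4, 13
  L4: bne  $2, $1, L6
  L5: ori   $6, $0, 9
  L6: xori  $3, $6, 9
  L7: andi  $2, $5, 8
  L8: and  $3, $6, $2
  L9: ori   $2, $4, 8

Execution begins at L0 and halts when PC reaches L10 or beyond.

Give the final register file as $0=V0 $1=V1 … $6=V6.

$0=0 $1=9 $2=11 $3=0 $4=11 $5=2 $6=9

PC=0  sub  $1, $6, $5        | $0=0 $1=12 $2=1 $3=1 $4=11 $5=2 $6=14
PC=1  beq  $5, $1, L10       | $0=0 $1=12 $2=1 $3=1 $4=11 $5=2 $6=14  [not taken]
PC=2  addi  $1, $4, 8        | $0=0 $1=19 $2=1 $3=1 $4=11 $5=2 $6=14
PC=3  andi  $1, $4, 13       | $0=0 $1=9 $2=1 $3=1 $4=11 $5=2 $6=14
PC=4  bne  $2, $1, L6        | $0=0 $1=9 $2=1 $3=1 $4=11 $5=2 $6=14  [TAKEN]
PC=5  ori   $6, $0, 9        | $0=0 $1=9 $2=1 $3=1 $4=11 $5=2 $6=9
PC=6  xori  $3, $6, 9        | $0=0 $1=9 $2=1 $3=0 $4=11 $5=2 $6=9
PC=7  andi  $2, $5, 8        | $0=0 $1=9 $2=0 $3=0 $4=11 $5=2 $6=9
PC=8  and  $3, $6, $2        | $0=0 $1=9 $2=0 $3=0 $4=11 $5=2 $6=9
PC=9  ori   $2, $4, 8        | $0=0 $1=9 $2=11 $3=0 $4=11 $5=2 $6=9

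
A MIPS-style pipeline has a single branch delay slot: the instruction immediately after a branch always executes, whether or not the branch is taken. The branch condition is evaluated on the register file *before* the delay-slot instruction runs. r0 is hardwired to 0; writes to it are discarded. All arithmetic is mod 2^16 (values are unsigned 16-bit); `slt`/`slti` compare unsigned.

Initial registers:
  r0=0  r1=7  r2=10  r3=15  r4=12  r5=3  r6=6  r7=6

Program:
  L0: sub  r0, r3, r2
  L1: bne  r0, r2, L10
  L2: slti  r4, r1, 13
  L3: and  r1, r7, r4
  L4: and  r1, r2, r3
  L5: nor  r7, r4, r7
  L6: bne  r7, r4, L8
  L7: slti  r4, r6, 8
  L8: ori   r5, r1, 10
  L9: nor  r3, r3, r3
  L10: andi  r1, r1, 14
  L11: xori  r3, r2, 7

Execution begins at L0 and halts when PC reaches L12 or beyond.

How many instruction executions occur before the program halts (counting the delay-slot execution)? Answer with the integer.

5

#0 sub  r0, r3, r2 ; 0/7/10/15/12/3/6/6
#1 bne  r0, r2, L10 ; 0/7/10/15/12/3/6/6 ; →target
#2 slti  r4, r1, 13 ; 0/7/10/15/1/3/6/6
#10 andi  r1, r1, 14 ; 0/6/10/15/1/3/6/6
#11 xori  r3, r2, 7 ; 0/6/10/13/1/3/6/6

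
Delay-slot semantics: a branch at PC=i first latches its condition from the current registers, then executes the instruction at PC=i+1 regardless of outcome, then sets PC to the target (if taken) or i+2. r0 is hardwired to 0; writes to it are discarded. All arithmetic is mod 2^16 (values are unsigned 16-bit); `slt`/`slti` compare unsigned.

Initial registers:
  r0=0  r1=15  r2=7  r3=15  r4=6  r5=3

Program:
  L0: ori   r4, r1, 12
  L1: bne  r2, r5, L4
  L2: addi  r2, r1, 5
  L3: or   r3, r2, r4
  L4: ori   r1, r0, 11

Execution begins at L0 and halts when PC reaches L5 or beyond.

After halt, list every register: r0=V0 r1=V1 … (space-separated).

  step pc=0: ori   r4, r1, 12  regs=(0,15,7,15,15,3)
  step pc=1: bne  r2, r5, L4  cond=T  regs=(0,15,7,15,15,3)
  step pc=2: addi  r2, r1, 5  regs=(0,15,20,15,15,3)
  step pc=4: ori   r1, r0, 11  regs=(0,11,20,15,15,3)

r0=0 r1=11 r2=20 r3=15 r4=15 r5=3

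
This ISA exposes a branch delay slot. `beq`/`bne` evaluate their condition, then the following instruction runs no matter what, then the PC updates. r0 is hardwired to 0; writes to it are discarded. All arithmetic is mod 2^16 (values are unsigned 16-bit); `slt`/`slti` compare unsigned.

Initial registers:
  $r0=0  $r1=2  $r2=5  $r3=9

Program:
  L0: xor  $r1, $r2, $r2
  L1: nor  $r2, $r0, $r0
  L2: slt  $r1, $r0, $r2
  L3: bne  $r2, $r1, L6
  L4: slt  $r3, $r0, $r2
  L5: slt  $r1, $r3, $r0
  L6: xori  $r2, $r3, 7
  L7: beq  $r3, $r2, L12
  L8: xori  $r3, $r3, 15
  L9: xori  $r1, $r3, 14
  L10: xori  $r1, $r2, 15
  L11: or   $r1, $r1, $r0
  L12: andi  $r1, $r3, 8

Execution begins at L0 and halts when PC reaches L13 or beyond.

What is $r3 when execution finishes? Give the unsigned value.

[0] xor  $r1, $r2, $r2  →  {$r0:0, $r1:0, $r2:5, $r3:9}
[1] nor  $r2, $r0, $r0  →  {$r0:0, $r1:0, $r2:65535, $r3:9}
[2] slt  $r1, $r0, $r2  →  {$r0:0, $r1:1, $r2:65535, $r3:9}
[3] bne  $r2, $r1, L6  →  {$r0:0, $r1:1, $r2:65535, $r3:9}  ⟨branch taken⟩
[4] slt  $r3, $r0, $r2  →  {$r0:0, $r1:1, $r2:65535, $r3:1}
[6] xori  $r2, $r3, 7  →  {$r0:0, $r1:1, $r2:6, $r3:1}
[7] beq  $r3, $r2, L12  →  {$r0:0, $r1:1, $r2:6, $r3:1}  ⟨branch fallthrough⟩
[8] xori  $r3, $r3, 15  →  {$r0:0, $r1:1, $r2:6, $r3:14}
[9] xori  $r1, $r3, 14  →  {$r0:0, $r1:0, $r2:6, $r3:14}
[10] xori  $r1, $r2, 15  →  {$r0:0, $r1:9, $r2:6, $r3:14}
[11] or   $r1, $r1, $r0  →  {$r0:0, $r1:9, $r2:6, $r3:14}
[12] andi  $r1, $r3, 8  →  {$r0:0, $r1:8, $r2:6, $r3:14}

14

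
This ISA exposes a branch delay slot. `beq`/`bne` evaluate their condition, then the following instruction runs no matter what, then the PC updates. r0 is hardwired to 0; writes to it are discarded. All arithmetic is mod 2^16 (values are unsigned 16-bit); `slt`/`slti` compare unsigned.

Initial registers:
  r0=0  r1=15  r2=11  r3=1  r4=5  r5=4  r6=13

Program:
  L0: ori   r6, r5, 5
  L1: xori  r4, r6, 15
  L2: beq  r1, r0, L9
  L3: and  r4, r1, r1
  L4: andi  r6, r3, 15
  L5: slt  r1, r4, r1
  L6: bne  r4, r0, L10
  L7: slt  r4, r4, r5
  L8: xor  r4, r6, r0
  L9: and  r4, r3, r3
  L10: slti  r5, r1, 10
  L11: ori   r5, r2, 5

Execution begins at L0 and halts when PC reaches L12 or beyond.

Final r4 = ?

[0] ori   r6, r5, 5  →  {r0:0, r1:15, r2:11, r3:1, r4:5, r5:4, r6:5}
[1] xori  r4, r6, 15  →  {r0:0, r1:15, r2:11, r3:1, r4:10, r5:4, r6:5}
[2] beq  r1, r0, L9  →  {r0:0, r1:15, r2:11, r3:1, r4:10, r5:4, r6:5}  ⟨branch fallthrough⟩
[3] and  r4, r1, r1  →  {r0:0, r1:15, r2:11, r3:1, r4:15, r5:4, r6:5}
[4] andi  r6, r3, 15  →  {r0:0, r1:15, r2:11, r3:1, r4:15, r5:4, r6:1}
[5] slt  r1, r4, r1  →  {r0:0, r1:0, r2:11, r3:1, r4:15, r5:4, r6:1}
[6] bne  r4, r0, L10  →  {r0:0, r1:0, r2:11, r3:1, r4:15, r5:4, r6:1}  ⟨branch taken⟩
[7] slt  r4, r4, r5  →  {r0:0, r1:0, r2:11, r3:1, r4:0, r5:4, r6:1}
[10] slti  r5, r1, 10  →  {r0:0, r1:0, r2:11, r3:1, r4:0, r5:1, r6:1}
[11] ori   r5, r2, 5  →  {r0:0, r1:0, r2:11, r3:1, r4:0, r5:15, r6:1}

0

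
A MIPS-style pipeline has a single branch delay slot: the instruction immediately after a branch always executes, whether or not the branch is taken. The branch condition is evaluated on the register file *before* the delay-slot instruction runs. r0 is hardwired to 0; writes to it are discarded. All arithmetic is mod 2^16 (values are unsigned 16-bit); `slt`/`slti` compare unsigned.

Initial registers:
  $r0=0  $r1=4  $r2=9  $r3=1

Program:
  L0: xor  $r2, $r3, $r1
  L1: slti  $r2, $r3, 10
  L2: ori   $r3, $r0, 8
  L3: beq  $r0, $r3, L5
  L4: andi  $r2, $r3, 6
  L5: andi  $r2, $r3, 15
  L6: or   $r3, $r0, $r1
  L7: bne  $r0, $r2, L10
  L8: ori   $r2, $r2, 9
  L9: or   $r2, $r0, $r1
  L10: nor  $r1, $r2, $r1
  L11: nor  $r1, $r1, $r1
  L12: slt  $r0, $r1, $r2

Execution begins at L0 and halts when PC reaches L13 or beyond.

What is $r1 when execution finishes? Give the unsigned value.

13

[0] xor  $r2, $r3, $r1  →  {$r0:0, $r1:4, $r2:5, $r3:1}
[1] slti  $r2, $r3, 10  →  {$r0:0, $r1:4, $r2:1, $r3:1}
[2] ori   $r3, $r0, 8  →  {$r0:0, $r1:4, $r2:1, $r3:8}
[3] beq  $r0, $r3, L5  →  {$r0:0, $r1:4, $r2:1, $r3:8}  ⟨branch fallthrough⟩
[4] andi  $r2, $r3, 6  →  {$r0:0, $r1:4, $r2:0, $r3:8}
[5] andi  $r2, $r3, 15  →  {$r0:0, $r1:4, $r2:8, $r3:8}
[6] or   $r3, $r0, $r1  →  {$r0:0, $r1:4, $r2:8, $r3:4}
[7] bne  $r0, $r2, L10  →  {$r0:0, $r1:4, $r2:8, $r3:4}  ⟨branch taken⟩
[8] ori   $r2, $r2, 9  →  {$r0:0, $r1:4, $r2:9, $r3:4}
[10] nor  $r1, $r2, $r1  →  {$r0:0, $r1:65522, $r2:9, $r3:4}
[11] nor  $r1, $r1, $r1  →  {$r0:0, $r1:13, $r2:9, $r3:4}
[12] slt  $r0, $r1, $r2  →  {$r0:0, $r1:13, $r2:9, $r3:4}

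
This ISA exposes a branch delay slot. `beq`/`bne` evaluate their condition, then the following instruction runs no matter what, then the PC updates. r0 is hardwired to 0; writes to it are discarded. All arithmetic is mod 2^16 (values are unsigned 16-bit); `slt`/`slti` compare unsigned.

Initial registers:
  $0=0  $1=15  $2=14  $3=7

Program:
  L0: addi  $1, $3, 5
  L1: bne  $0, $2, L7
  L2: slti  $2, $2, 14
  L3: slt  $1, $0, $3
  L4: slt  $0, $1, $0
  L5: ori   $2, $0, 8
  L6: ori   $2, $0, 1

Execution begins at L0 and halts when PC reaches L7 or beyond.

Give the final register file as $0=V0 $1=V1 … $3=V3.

#0 addi  $1, $3, 5 ; 0/12/14/7
#1 bne  $0, $2, L7 ; 0/12/14/7 ; →target
#2 slti  $2, $2, 14 ; 0/12/0/7

$0=0 $1=12 $2=0 $3=7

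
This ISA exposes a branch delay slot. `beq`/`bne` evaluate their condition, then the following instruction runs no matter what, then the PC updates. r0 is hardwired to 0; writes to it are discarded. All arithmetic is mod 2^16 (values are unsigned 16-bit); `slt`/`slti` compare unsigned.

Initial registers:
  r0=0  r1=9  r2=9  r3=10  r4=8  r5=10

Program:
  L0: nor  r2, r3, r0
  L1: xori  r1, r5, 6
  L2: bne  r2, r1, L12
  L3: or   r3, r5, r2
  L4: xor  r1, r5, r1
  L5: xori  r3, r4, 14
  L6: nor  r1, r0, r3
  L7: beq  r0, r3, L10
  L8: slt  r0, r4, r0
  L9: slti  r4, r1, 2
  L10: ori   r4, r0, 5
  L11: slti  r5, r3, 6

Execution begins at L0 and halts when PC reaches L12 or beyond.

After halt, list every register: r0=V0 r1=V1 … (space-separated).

r0=0 r1=12 r2=65525 r3=65535 r4=8 r5=10

PC=0  nor  r2, r3, r0        | r0=0 r1=9 r2=65525 r3=10 r4=8 r5=10
PC=1  xori  r1, r5, 6        | r0=0 r1=12 r2=65525 r3=10 r4=8 r5=10
PC=2  bne  r2, r1, L12       | r0=0 r1=12 r2=65525 r3=10 r4=8 r5=10  [TAKEN]
PC=3  or   r3, r5, r2        | r0=0 r1=12 r2=65525 r3=65535 r4=8 r5=10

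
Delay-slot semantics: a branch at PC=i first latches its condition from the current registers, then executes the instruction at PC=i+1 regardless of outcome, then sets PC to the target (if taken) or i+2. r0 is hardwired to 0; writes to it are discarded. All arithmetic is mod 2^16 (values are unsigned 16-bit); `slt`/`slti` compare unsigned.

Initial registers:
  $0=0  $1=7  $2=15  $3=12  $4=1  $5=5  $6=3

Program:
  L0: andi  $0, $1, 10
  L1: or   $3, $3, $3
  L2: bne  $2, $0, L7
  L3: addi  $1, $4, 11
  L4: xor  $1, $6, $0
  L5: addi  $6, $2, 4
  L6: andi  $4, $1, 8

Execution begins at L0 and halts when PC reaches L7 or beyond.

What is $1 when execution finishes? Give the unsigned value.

12

PC=0  andi  $0, $1, 10       | $0=0 $1=7 $2=15 $3=12 $4=1 $5=5 $6=3
PC=1  or   $3, $3, $3        | $0=0 $1=7 $2=15 $3=12 $4=1 $5=5 $6=3
PC=2  bne  $2, $0, L7        | $0=0 $1=7 $2=15 $3=12 $4=1 $5=5 $6=3  [TAKEN]
PC=3  addi  $1, $4, 11       | $0=0 $1=12 $2=15 $3=12 $4=1 $5=5 $6=3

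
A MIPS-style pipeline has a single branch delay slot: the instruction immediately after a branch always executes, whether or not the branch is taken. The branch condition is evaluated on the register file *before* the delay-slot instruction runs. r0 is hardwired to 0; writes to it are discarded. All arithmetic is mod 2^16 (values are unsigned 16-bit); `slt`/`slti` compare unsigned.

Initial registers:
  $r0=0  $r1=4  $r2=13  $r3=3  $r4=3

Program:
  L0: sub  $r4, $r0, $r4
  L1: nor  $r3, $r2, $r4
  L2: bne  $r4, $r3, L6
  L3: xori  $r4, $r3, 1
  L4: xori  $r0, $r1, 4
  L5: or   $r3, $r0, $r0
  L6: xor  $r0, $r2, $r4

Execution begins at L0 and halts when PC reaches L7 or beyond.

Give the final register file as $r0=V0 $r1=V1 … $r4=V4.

$r0=0 $r1=4 $r2=13 $r3=2 $r4=3

  step pc=0: sub  $r4, $r0, $r4  regs=(0,4,13,3,65533)
  step pc=1: nor  $r3, $r2, $r4  regs=(0,4,13,2,65533)
  step pc=2: bne  $r4, $r3, L6  cond=T  regs=(0,4,13,2,65533)
  step pc=3: xori  $r4, $r3, 1  regs=(0,4,13,2,3)
  step pc=6: xor  $r0, $r2, $r4  regs=(0,4,13,2,3)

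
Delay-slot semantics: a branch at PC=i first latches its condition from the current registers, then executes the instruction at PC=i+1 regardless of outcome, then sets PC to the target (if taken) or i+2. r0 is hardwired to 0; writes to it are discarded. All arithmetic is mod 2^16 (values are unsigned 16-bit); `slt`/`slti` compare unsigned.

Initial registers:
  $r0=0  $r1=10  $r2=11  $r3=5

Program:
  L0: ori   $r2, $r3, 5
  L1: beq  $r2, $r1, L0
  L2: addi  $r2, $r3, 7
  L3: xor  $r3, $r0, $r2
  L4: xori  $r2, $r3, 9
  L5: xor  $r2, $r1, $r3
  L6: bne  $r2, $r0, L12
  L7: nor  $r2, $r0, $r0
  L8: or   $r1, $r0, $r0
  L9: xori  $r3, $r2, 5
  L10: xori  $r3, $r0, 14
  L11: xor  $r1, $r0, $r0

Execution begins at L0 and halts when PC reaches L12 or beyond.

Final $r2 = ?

PC=0  ori   $r2, $r3, 5      | $r0=0 $r1=10 $r2=5 $r3=5
PC=1  beq  $r2, $r1, L0      | $r0=0 $r1=10 $r2=5 $r3=5  [not taken]
PC=2  addi  $r2, $r3, 7      | $r0=0 $r1=10 $r2=12 $r3=5
PC=3  xor  $r3, $r0, $r2     | $r0=0 $r1=10 $r2=12 $r3=12
PC=4  xori  $r2, $r3, 9      | $r0=0 $r1=10 $r2=5 $r3=12
PC=5  xor  $r2, $r1, $r3     | $r0=0 $r1=10 $r2=6 $r3=12
PC=6  bne  $r2, $r0, L12     | $r0=0 $r1=10 $r2=6 $r3=12  [TAKEN]
PC=7  nor  $r2, $r0, $r0     | $r0=0 $r1=10 $r2=65535 $r3=12

65535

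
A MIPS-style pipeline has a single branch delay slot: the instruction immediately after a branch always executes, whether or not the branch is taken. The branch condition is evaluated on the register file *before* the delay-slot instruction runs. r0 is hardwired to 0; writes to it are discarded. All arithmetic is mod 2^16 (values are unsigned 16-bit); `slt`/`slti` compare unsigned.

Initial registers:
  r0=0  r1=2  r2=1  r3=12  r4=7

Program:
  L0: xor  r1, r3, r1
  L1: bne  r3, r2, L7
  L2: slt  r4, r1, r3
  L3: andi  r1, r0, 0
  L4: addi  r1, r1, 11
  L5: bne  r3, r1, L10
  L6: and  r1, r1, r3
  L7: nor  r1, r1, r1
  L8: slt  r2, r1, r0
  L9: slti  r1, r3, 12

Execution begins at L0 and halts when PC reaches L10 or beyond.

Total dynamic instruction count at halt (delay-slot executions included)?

[0] xor  r1, r3, r1  →  {r0:0, r1:14, r2:1, r3:12, r4:7}
[1] bne  r3, r2, L7  →  {r0:0, r1:14, r2:1, r3:12, r4:7}  ⟨branch taken⟩
[2] slt  r4, r1, r3  →  {r0:0, r1:14, r2:1, r3:12, r4:0}
[7] nor  r1, r1, r1  →  {r0:0, r1:65521, r2:1, r3:12, r4:0}
[8] slt  r2, r1, r0  →  {r0:0, r1:65521, r2:0, r3:12, r4:0}
[9] slti  r1, r3, 12  →  {r0:0, r1:0, r2:0, r3:12, r4:0}

6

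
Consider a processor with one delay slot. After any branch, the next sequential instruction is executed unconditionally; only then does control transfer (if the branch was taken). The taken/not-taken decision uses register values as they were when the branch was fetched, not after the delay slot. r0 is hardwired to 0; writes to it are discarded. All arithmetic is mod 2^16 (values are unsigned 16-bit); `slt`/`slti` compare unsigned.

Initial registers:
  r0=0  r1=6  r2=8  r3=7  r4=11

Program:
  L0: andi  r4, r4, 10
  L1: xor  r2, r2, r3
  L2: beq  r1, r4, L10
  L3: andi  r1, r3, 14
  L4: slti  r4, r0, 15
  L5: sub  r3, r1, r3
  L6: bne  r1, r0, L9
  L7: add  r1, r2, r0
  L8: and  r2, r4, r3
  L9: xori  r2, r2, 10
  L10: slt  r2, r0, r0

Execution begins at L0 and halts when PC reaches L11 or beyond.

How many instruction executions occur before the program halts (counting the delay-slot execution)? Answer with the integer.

10

#0 andi  r4, r4, 10 ; 0/6/8/7/10
#1 xor  r2, r2, r3 ; 0/6/15/7/10
#2 beq  r1, r4, L10 ; 0/6/15/7/10 ; →fallthru
#3 andi  r1, r3, 14 ; 0/6/15/7/10
#4 slti  r4, r0, 15 ; 0/6/15/7/1
#5 sub  r3, r1, r3 ; 0/6/15/65535/1
#6 bne  r1, r0, L9 ; 0/6/15/65535/1 ; →target
#7 add  r1, r2, r0 ; 0/15/15/65535/1
#9 xori  r2, r2, 10 ; 0/15/5/65535/1
#10 slt  r2, r0, r0 ; 0/15/0/65535/1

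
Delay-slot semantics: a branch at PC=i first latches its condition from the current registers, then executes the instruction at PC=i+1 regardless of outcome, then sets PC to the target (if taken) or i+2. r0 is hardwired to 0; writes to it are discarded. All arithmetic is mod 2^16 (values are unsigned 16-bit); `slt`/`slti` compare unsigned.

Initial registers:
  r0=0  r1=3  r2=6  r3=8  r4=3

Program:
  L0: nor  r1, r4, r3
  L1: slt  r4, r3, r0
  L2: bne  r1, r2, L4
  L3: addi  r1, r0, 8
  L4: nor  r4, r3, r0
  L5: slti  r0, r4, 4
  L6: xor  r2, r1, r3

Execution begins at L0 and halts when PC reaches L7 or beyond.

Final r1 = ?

[0] nor  r1, r4, r3  →  {r0:0, r1:65524, r2:6, r3:8, r4:3}
[1] slt  r4, r3, r0  →  {r0:0, r1:65524, r2:6, r3:8, r4:0}
[2] bne  r1, r2, L4  →  {r0:0, r1:65524, r2:6, r3:8, r4:0}  ⟨branch taken⟩
[3] addi  r1, r0, 8  →  {r0:0, r1:8, r2:6, r3:8, r4:0}
[4] nor  r4, r3, r0  →  {r0:0, r1:8, r2:6, r3:8, r4:65527}
[5] slti  r0, r4, 4  →  {r0:0, r1:8, r2:6, r3:8, r4:65527}
[6] xor  r2, r1, r3  →  {r0:0, r1:8, r2:0, r3:8, r4:65527}

8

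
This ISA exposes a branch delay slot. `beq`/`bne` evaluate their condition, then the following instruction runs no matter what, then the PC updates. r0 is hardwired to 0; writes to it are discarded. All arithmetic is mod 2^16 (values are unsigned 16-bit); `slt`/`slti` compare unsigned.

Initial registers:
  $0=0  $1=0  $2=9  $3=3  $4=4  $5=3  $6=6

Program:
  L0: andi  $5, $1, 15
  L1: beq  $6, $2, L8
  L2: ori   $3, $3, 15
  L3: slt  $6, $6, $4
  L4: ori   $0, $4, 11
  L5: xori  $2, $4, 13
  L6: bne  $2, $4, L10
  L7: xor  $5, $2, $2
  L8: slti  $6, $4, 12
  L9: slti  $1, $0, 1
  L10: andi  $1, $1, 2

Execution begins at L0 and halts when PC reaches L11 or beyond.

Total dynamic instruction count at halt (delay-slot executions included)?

  step pc=0: andi  $5, $1, 15  regs=(0,0,9,3,4,0,6)
  step pc=1: beq  $6, $2, L8  cond=F  regs=(0,0,9,3,4,0,6)
  step pc=2: ori   $3, $3, 15  regs=(0,0,9,15,4,0,6)
  step pc=3: slt  $6, $6, $4  regs=(0,0,9,15,4,0,0)
  step pc=4: ori   $0, $4, 11  regs=(0,0,9,15,4,0,0)
  step pc=5: xori  $2, $4, 13  regs=(0,0,9,15,4,0,0)
  step pc=6: bne  $2, $4, L10  cond=T  regs=(0,0,9,15,4,0,0)
  step pc=7: xor  $5, $2, $2  regs=(0,0,9,15,4,0,0)
  step pc=10: andi  $1, $1, 2  regs=(0,0,9,15,4,0,0)

9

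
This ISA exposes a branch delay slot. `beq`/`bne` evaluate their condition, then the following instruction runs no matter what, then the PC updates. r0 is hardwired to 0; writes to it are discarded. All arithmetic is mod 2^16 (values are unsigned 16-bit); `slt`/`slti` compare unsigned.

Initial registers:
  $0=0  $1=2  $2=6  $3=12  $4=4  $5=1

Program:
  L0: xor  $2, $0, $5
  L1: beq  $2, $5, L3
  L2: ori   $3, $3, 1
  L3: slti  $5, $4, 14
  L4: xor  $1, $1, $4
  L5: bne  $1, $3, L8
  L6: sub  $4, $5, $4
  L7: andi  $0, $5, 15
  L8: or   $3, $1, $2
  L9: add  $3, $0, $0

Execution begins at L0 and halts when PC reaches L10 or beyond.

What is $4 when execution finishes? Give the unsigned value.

#0 xor  $2, $0, $5 ; 0/2/1/12/4/1
#1 beq  $2, $5, L3 ; 0/2/1/12/4/1 ; →target
#2 ori   $3, $3, 1 ; 0/2/1/13/4/1
#3 slti  $5, $4, 14 ; 0/2/1/13/4/1
#4 xor  $1, $1, $4 ; 0/6/1/13/4/1
#5 bne  $1, $3, L8 ; 0/6/1/13/4/1 ; →target
#6 sub  $4, $5, $4 ; 0/6/1/13/65533/1
#8 or   $3, $1, $2 ; 0/6/1/7/65533/1
#9 add  $3, $0, $0 ; 0/6/1/0/65533/1

65533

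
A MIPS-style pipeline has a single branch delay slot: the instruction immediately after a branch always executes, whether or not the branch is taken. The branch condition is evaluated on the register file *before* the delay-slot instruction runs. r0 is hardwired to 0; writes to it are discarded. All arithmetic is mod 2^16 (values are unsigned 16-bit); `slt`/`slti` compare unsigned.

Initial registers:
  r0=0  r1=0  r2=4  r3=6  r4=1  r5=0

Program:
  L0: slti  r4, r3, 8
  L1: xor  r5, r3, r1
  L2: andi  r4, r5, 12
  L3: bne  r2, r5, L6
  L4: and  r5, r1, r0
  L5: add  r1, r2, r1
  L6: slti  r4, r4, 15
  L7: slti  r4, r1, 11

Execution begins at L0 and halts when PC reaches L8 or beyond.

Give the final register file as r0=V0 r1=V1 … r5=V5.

#0 slti  r4, r3, 8 ; 0/0/4/6/1/0
#1 xor  r5, r3, r1 ; 0/0/4/6/1/6
#2 andi  r4, r5, 12 ; 0/0/4/6/4/6
#3 bne  r2, r5, L6 ; 0/0/4/6/4/6 ; →target
#4 and  r5, r1, r0 ; 0/0/4/6/4/0
#6 slti  r4, r4, 15 ; 0/0/4/6/1/0
#7 slti  r4, r1, 11 ; 0/0/4/6/1/0

r0=0 r1=0 r2=4 r3=6 r4=1 r5=0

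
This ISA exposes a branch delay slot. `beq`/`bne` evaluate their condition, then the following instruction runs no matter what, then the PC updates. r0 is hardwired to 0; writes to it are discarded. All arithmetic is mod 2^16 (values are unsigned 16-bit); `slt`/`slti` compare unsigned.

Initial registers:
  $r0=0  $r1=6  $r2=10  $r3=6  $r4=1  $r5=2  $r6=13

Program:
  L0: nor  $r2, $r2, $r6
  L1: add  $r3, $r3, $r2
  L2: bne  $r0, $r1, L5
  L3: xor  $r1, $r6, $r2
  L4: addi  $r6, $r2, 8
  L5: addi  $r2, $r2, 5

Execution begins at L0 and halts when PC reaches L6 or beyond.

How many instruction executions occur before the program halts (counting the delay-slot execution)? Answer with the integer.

5

  step pc=0: nor  $r2, $r2, $r6  regs=(0,6,65520,6,1,2,13)
  step pc=1: add  $r3, $r3, $r2  regs=(0,6,65520,65526,1,2,13)
  step pc=2: bne  $r0, $r1, L5  cond=T  regs=(0,6,65520,65526,1,2,13)
  step pc=3: xor  $r1, $r6, $r2  regs=(0,65533,65520,65526,1,2,13)
  step pc=5: addi  $r2, $r2, 5  regs=(0,65533,65525,65526,1,2,13)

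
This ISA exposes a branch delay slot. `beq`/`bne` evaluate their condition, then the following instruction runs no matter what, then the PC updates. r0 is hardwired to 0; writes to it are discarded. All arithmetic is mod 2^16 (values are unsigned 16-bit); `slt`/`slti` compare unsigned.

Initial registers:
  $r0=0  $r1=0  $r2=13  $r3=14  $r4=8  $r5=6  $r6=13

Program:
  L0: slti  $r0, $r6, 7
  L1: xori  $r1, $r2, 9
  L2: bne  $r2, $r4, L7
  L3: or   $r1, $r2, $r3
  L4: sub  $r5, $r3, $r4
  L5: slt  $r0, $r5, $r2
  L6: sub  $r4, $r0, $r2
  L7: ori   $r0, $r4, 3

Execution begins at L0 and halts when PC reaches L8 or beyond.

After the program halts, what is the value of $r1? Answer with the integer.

[0] slti  $r0, $r6, 7  →  {$r0:0, $r1:0, $r2:13, $r3:14, $r4:8, $r5:6, $r6:13}
[1] xori  $r1, $r2, 9  →  {$r0:0, $r1:4, $r2:13, $r3:14, $r4:8, $r5:6, $r6:13}
[2] bne  $r2, $r4, L7  →  {$r0:0, $r1:4, $r2:13, $r3:14, $r4:8, $r5:6, $r6:13}  ⟨branch taken⟩
[3] or   $r1, $r2, $r3  →  {$r0:0, $r1:15, $r2:13, $r3:14, $r4:8, $r5:6, $r6:13}
[7] ori   $r0, $r4, 3  →  {$r0:0, $r1:15, $r2:13, $r3:14, $r4:8, $r5:6, $r6:13}

15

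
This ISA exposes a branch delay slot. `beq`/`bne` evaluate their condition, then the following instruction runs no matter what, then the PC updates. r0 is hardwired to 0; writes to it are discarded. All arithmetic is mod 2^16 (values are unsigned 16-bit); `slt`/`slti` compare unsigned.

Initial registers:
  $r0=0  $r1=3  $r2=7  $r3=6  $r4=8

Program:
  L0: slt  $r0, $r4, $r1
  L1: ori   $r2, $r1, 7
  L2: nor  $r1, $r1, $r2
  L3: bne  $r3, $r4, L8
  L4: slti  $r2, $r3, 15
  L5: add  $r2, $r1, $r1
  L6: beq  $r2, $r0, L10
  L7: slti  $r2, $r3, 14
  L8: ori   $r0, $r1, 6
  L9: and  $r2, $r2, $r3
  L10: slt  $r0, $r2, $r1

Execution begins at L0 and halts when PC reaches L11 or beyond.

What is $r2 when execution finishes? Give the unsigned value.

PC=0  slt  $r0, $r4, $r1     | $r0=0 $r1=3 $r2=7 $r3=6 $r4=8
PC=1  ori   $r2, $r1, 7      | $r0=0 $r1=3 $r2=7 $r3=6 $r4=8
PC=2  nor  $r1, $r1, $r2     | $r0=0 $r1=65528 $r2=7 $r3=6 $r4=8
PC=3  bne  $r3, $r4, L8      | $r0=0 $r1=65528 $r2=7 $r3=6 $r4=8  [TAKEN]
PC=4  slti  $r2, $r3, 15     | $r0=0 $r1=65528 $r2=1 $r3=6 $r4=8
PC=8  ori   $r0, $r1, 6      | $r0=0 $r1=65528 $r2=1 $r3=6 $r4=8
PC=9  and  $r2, $r2, $r3     | $r0=0 $r1=65528 $r2=0 $r3=6 $r4=8
PC=10 slt  $r0, $r2, $r1     | $r0=0 $r1=65528 $r2=0 $r3=6 $r4=8

0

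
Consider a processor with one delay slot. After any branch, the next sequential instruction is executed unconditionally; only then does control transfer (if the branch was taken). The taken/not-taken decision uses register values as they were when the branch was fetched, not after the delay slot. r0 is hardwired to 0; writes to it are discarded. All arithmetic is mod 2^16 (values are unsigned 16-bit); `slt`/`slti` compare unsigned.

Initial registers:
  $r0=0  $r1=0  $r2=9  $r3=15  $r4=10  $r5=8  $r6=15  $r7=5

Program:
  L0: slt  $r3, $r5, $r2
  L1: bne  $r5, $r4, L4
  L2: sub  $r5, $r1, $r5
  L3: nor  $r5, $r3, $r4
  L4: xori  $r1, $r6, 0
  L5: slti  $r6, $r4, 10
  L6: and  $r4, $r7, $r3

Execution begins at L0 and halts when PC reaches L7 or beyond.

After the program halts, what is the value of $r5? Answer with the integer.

PC=0  slt  $r3, $r5, $r2     | $r0=0 $r1=0 $r2=9 $r3=1 $r4=10 $r5=8 $r6=15 $r7=5
PC=1  bne  $r5, $r4, L4      | $r0=0 $r1=0 $r2=9 $r3=1 $r4=10 $r5=8 $r6=15 $r7=5  [TAKEN]
PC=2  sub  $r5, $r1, $r5     | $r0=0 $r1=0 $r2=9 $r3=1 $r4=10 $r5=65528 $r6=15 $r7=5
PC=4  xori  $r1, $r6, 0      | $r0=0 $r1=15 $r2=9 $r3=1 $r4=10 $r5=65528 $r6=15 $r7=5
PC=5  slti  $r6, $r4, 10     | $r0=0 $r1=15 $r2=9 $r3=1 $r4=10 $r5=65528 $r6=0 $r7=5
PC=6  and  $r4, $r7, $r3     | $r0=0 $r1=15 $r2=9 $r3=1 $r4=1 $r5=65528 $r6=0 $r7=5

65528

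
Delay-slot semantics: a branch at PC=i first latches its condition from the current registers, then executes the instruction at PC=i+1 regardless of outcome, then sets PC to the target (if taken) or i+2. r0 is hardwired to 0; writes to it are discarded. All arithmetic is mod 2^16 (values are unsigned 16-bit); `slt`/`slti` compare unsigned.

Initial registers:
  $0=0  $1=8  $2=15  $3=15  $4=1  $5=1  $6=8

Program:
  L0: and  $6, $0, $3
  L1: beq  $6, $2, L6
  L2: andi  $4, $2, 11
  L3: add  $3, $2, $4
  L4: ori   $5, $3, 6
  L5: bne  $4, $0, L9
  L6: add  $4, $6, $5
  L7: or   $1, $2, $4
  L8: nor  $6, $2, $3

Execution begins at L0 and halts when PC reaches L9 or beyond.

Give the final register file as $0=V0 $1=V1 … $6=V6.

$0=0 $1=8 $2=15 $3=26 $4=30 $5=30 $6=0

  step pc=0: and  $6, $0, $3  regs=(0,8,15,15,1,1,0)
  step pc=1: beq  $6, $2, L6  cond=F  regs=(0,8,15,15,1,1,0)
  step pc=2: andi  $4, $2, 11  regs=(0,8,15,15,11,1,0)
  step pc=3: add  $3, $2, $4  regs=(0,8,15,26,11,1,0)
  step pc=4: ori   $5, $3, 6  regs=(0,8,15,26,11,30,0)
  step pc=5: bne  $4, $0, L9  cond=T  regs=(0,8,15,26,11,30,0)
  step pc=6: add  $4, $6, $5  regs=(0,8,15,26,30,30,0)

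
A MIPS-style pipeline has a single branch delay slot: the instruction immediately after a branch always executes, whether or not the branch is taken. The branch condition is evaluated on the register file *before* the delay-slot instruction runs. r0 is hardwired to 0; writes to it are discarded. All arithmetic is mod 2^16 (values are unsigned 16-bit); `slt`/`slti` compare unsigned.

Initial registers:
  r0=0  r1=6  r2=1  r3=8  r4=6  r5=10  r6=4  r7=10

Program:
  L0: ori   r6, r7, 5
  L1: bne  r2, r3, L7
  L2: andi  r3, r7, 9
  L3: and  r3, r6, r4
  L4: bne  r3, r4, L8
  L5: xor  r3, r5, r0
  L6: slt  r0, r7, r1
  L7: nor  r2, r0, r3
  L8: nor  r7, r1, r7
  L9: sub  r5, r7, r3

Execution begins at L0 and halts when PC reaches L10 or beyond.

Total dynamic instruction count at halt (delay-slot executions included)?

6

[0] ori   r6, r7, 5  →  {r0:0, r1:6, r2:1, r3:8, r4:6, r5:10, r6:15, r7:10}
[1] bne  r2, r3, L7  →  {r0:0, r1:6, r2:1, r3:8, r4:6, r5:10, r6:15, r7:10}  ⟨branch taken⟩
[2] andi  r3, r7, 9  →  {r0:0, r1:6, r2:1, r3:8, r4:6, r5:10, r6:15, r7:10}
[7] nor  r2, r0, r3  →  {r0:0, r1:6, r2:65527, r3:8, r4:6, r5:10, r6:15, r7:10}
[8] nor  r7, r1, r7  →  {r0:0, r1:6, r2:65527, r3:8, r4:6, r5:10, r6:15, r7:65521}
[9] sub  r5, r7, r3  →  {r0:0, r1:6, r2:65527, r3:8, r4:6, r5:65513, r6:15, r7:65521}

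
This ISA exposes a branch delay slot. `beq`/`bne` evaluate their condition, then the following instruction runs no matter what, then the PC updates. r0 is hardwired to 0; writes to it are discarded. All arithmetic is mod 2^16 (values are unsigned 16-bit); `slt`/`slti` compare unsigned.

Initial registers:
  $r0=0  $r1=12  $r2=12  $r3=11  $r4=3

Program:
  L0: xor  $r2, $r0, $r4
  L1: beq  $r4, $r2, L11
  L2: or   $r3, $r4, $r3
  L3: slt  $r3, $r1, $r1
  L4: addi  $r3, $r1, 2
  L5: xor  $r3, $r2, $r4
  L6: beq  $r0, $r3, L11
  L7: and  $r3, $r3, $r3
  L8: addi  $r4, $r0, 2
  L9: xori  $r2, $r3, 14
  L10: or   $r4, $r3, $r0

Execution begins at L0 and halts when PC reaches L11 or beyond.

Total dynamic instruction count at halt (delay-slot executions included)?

3

#0 xor  $r2, $r0, $r4 ; 0/12/3/11/3
#1 beq  $r4, $r2, L11 ; 0/12/3/11/3 ; →target
#2 or   $r3, $r4, $r3 ; 0/12/3/11/3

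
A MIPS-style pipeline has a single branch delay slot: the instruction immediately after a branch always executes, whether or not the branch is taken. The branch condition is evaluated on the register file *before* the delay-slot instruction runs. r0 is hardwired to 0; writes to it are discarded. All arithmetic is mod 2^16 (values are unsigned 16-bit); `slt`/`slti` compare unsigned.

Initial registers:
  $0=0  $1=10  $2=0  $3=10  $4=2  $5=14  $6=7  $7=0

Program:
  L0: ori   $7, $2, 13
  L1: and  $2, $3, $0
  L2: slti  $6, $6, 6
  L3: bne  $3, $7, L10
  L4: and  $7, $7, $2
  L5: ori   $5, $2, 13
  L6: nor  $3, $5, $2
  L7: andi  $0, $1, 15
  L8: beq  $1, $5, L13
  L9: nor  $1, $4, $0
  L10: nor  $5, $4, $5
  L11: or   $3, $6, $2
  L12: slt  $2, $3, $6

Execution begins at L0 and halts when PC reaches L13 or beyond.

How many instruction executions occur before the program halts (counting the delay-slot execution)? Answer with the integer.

  step pc=0: ori   $7, $2, 13  regs=(0,10,0,10,2,14,7,13)
  step pc=1: and  $2, $3, $0  regs=(0,10,0,10,2,14,7,13)
  step pc=2: slti  $6, $6, 6  regs=(0,10,0,10,2,14,0,13)
  step pc=3: bne  $3, $7, L10  cond=T  regs=(0,10,0,10,2,14,0,13)
  step pc=4: and  $7, $7, $2  regs=(0,10,0,10,2,14,0,0)
  step pc=10: nor  $5, $4, $5  regs=(0,10,0,10,2,65521,0,0)
  step pc=11: or   $3, $6, $2  regs=(0,10,0,0,2,65521,0,0)
  step pc=12: slt  $2, $3, $6  regs=(0,10,0,0,2,65521,0,0)

8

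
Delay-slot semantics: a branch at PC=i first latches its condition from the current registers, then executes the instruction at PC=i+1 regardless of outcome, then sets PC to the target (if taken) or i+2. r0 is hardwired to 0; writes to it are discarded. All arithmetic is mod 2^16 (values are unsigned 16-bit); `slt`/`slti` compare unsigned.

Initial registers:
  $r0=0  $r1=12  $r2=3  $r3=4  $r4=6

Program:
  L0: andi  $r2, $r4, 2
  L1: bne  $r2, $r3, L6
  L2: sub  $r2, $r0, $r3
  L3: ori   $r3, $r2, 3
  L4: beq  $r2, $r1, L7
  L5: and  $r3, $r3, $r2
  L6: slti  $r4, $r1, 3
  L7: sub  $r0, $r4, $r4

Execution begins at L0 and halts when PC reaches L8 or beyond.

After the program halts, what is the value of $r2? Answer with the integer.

[0] andi  $r2, $r4, 2  →  {$r0:0, $r1:12, $r2:2, $r3:4, $r4:6}
[1] bne  $r2, $r3, L6  →  {$r0:0, $r1:12, $r2:2, $r3:4, $r4:6}  ⟨branch taken⟩
[2] sub  $r2, $r0, $r3  →  {$r0:0, $r1:12, $r2:65532, $r3:4, $r4:6}
[6] slti  $r4, $r1, 3  →  {$r0:0, $r1:12, $r2:65532, $r3:4, $r4:0}
[7] sub  $r0, $r4, $r4  →  {$r0:0, $r1:12, $r2:65532, $r3:4, $r4:0}

65532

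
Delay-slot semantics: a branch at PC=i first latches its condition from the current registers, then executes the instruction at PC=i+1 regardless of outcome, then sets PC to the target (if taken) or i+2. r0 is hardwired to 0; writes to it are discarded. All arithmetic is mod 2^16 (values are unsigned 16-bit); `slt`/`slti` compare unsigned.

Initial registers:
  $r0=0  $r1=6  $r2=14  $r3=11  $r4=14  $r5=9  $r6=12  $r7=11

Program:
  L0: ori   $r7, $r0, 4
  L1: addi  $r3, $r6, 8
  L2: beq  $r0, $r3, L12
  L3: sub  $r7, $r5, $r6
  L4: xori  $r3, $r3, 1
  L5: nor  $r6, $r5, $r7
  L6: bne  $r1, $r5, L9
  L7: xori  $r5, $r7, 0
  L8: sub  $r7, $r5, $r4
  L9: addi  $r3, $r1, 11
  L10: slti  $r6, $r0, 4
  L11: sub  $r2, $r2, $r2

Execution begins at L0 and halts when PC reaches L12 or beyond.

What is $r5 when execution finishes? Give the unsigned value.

[0] ori   $r7, $r0, 4  →  {$r0:0, $r1:6, $r2:14, $r3:11, $r4:14, $r5:9, $r6:12, $r7:4}
[1] addi  $r3, $r6, 8  →  {$r0:0, $r1:6, $r2:14, $r3:20, $r4:14, $r5:9, $r6:12, $r7:4}
[2] beq  $r0, $r3, L12  →  {$r0:0, $r1:6, $r2:14, $r3:20, $r4:14, $r5:9, $r6:12, $r7:4}  ⟨branch fallthrough⟩
[3] sub  $r7, $r5, $r6  →  {$r0:0, $r1:6, $r2:14, $r3:20, $r4:14, $r5:9, $r6:12, $r7:65533}
[4] xori  $r3, $r3, 1  →  {$r0:0, $r1:6, $r2:14, $r3:21, $r4:14, $r5:9, $r6:12, $r7:65533}
[5] nor  $r6, $r5, $r7  →  {$r0:0, $r1:6, $r2:14, $r3:21, $r4:14, $r5:9, $r6:2, $r7:65533}
[6] bne  $r1, $r5, L9  →  {$r0:0, $r1:6, $r2:14, $r3:21, $r4:14, $r5:9, $r6:2, $r7:65533}  ⟨branch taken⟩
[7] xori  $r5, $r7, 0  →  {$r0:0, $r1:6, $r2:14, $r3:21, $r4:14, $r5:65533, $r6:2, $r7:65533}
[9] addi  $r3, $r1, 11  →  {$r0:0, $r1:6, $r2:14, $r3:17, $r4:14, $r5:65533, $r6:2, $r7:65533}
[10] slti  $r6, $r0, 4  →  {$r0:0, $r1:6, $r2:14, $r3:17, $r4:14, $r5:65533, $r6:1, $r7:65533}
[11] sub  $r2, $r2, $r2  →  {$r0:0, $r1:6, $r2:0, $r3:17, $r4:14, $r5:65533, $r6:1, $r7:65533}

65533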